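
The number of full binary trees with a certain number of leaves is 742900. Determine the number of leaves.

14

Full binary trees with L leaves are counted by C_{L−1}; 742900 = C_13.
So the index is 13, and the number of leaves is 13 + 1 = 14.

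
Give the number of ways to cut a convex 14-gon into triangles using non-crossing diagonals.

208012

Triangulations of a convex m-gon are counted by C_{m−2}; with m = 14 this is C_12.
C_12 = 208012.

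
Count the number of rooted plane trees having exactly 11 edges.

58786

Rooted ordered trees with n edges are counted by C_n; here n = 11.
C_11 = C_10 · 2(2·10+1)/(10+2) = 16796 · 42/12 = 58786.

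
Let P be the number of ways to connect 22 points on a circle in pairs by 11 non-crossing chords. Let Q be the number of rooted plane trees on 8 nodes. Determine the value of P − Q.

Non-crossing perfect matchings of 2n points on a circle are counted by C_n; with 22 points, n = 11. So P = C_11 = 58786.
A rooted plane tree on 8 nodes has 7 edges, and such trees are counted by C_7. So Q = C_7 = 429.
P − Q = 58786 − 429 = 58357.

58357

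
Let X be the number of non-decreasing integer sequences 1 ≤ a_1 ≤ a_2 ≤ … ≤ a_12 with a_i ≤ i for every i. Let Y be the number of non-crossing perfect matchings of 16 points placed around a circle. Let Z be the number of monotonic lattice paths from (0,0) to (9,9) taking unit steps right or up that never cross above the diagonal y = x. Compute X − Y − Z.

201720

Such sub-staircase sequences of length n are counted by C_n; here n = 12. So X = C_12 = 208012.
Non-crossing perfect matchings of 2n points on a circle are counted by C_n; with 16 points, n = 8. So Y = C_8 = 1430.
Monotone paths in an n×n grid that stay weakly below the diagonal are counted by C_n; here n = 9. So Z = C_9 = 4862.
X − Y − Z = 208012 − 1430 − 4862 = 201720.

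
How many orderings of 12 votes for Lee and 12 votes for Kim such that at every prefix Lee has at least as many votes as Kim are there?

Ballot sequences with n votes each where one side never trails are Dyck words, counted by C_n; here n = 12.
C_12 = C(24,12)/13 = 2704156/13 = 208012.

208012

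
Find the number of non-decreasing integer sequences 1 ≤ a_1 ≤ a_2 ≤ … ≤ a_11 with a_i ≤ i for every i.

Such sub-staircase sequences of length n are counted by C_n; here n = 11.
C_11 = C(22,11)/12 = 705432/12 = 58786.

58786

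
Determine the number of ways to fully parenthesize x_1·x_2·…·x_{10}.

Ways to associate a product of 10 factors correspond to binary trees on 10 leaves, so the count is C_9.
C_9 = C(18,9)/10 = 48620/10 = 4862.

4862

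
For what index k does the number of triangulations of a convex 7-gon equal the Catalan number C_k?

5

Triangulations of a convex m-gon are counted by C_{m−2}; with m = 7 this is C_5.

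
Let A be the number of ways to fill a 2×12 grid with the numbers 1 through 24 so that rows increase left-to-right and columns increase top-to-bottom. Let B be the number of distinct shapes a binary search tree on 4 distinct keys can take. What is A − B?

By the hook-length formula (or a Dyck-path bijection), SYT of shape 2×12 number C_12. So A = C_12 = 208012.
There are C_n binary search tree shapes on n keys; with n = 4 that is C_4. So B = C_4 = 14.
A − B = 208012 − 14 = 207998.

207998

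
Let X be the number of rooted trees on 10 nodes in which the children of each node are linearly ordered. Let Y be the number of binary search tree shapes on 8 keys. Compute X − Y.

Rooted ordered (plane) trees on m nodes have m−1 edges and are counted by C_{m−1}; m = 10 gives C_9. So X = C_9 = 4862.
Rooted binary trees with 8 nodes (each child slot possibly empty) number C_8. So Y = C_8 = 1430.
X − Y = 4862 − 1430 = 3432.

3432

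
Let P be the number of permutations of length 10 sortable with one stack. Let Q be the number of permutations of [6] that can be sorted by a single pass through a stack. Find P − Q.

16664

Stack-sortable permutations are exactly the 231-avoiding ones, counted by C_n; here n = 10. So P = C_10 = 16796.
By Knuth's characterisation, the stack-sortable permutations of length 6 are the 231-avoiders, numbering C_6. So Q = C_6 = 132.
P − Q = 16796 − 132 = 16664.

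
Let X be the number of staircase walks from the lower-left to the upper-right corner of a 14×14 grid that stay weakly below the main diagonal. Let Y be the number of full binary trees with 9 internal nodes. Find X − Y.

Sub-diagonal monotone paths from (0,0) to (14,14) biject with Dyck paths of semilength 14, giving C_14. So X = C_14 = 2674440.
The number of full binary trees on 9 internal nodes is the Catalan number C_9. So Y = C_9 = 4862.
X − Y = 2674440 − 4862 = 2669578.

2669578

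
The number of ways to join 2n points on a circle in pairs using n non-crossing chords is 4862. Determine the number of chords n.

Non-crossing pairings of 2n points on a circle are counted by C_n. The Catalan number equal to 4862 is C_9.

9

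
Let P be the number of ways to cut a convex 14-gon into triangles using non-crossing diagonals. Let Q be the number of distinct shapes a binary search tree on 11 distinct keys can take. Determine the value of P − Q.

A convex 14-gon is triangulated into 12 triangles, and the number of such triangulations is the Catalan number C_{14−2} = C_12. So P = C_12 = 208012.
There are C_n binary search tree shapes on n keys; with n = 11 that is C_11. So Q = C_11 = 58786.
P − Q = 208012 − 58786 = 149226.

149226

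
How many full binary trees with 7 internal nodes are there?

The number of full binary trees on 7 internal nodes is the Catalan number C_7.
C_7 = 429.

429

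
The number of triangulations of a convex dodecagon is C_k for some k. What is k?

10

Triangulations of a convex m-gon are counted by C_{m−2}; with m = 12 this is C_10.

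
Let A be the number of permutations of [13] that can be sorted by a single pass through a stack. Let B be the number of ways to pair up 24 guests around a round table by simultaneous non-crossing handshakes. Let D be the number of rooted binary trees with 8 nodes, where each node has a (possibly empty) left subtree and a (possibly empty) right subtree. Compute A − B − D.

533458

Stack-sortable permutations are exactly the 231-avoiding ones, counted by C_n; here n = 13. So A = C_13 = 742900.
With 24 = 2·12 people, non-crossing handshake pairings are non-crossing perfect matchings on a circle, counted by C_12. So B = C_12 = 208012.
Binary trees (left/right distinguished) on n nodes are counted by C_n; here n = 8. So D = C_8 = 1430.
A − B − D = 742900 − 208012 − 1430 = 533458.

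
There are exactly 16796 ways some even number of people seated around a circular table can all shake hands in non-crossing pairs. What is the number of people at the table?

Non-crossing handshake pairings of 2n people are counted by C_n; 16796 = C_10.
So n = 10, and there are 2n = 20 people.

20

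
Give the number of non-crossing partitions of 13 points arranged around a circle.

The non-crossing partitions of [13] form a lattice of size C_13.
C_13 = C(26,13)/14 = 10400600/14 = 742900.

742900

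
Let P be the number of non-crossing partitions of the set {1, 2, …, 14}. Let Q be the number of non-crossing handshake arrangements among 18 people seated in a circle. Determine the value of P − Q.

Non-crossing partitions of an n-element set are counted by C_n; here n = 14. So P = C_14 = 2674440.
With 18 = 2·9 people, non-crossing handshake pairings are non-crossing perfect matchings on a circle, counted by C_9. So Q = C_9 = 4862.
P − Q = 2674440 − 4862 = 2669578.

2669578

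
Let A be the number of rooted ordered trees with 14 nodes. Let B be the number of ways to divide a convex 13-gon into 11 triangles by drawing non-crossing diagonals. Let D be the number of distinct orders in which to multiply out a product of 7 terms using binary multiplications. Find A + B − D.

801554

Rooted ordered (plane) trees on m nodes have m−1 edges and are counted by C_{m−1}; m = 14 gives C_13. So A = C_13 = 742900.
The number of triangulations of a 13-gon is the Catalan number C_11 (index = sides − 2). So B = C_11 = 58786.
Parenthesizations of m factors correspond to full binary trees with m leaves, counted by C_{m−1}; m = 7 gives C_6. So D = C_6 = 132.
A + B − D = 742900 + 58786 − 132 = 801554.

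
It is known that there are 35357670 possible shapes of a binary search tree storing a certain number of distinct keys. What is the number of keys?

16

Binary search tree shapes on n keys are counted by C_n, and C_16 = 35357670.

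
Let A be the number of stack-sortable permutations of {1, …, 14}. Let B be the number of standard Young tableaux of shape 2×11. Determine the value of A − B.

Stack-sortable permutations are exactly the 231-avoiding ones, counted by C_n; here n = 14. So A = C_14 = 2674440.
By the hook-length formula (or a Dyck-path bijection), SYT of shape 2×11 number C_11. So B = C_11 = 58786.
A − B = 2674440 − 58786 = 2615654.

2615654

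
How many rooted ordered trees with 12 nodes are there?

A rooted plane tree on 12 nodes has 11 edges, and such trees are counted by C_11.
C_11 = C_10 · 2(2·10+1)/(10+2) = 16796 · 42/12 = 58786.

58786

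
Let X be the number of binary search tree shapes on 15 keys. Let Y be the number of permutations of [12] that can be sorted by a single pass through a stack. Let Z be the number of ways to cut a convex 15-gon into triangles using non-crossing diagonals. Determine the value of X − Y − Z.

Binary trees (left/right distinguished) on n nodes are counted by C_n; here n = 15. So X = C_15 = 9694845.
By Knuth's characterisation, the stack-sortable permutations of length 12 are the 231-avoiders, numbering C_12. So Y = C_12 = 208012.
Triangulations of a convex m-gon are counted by C_{m−2}; with m = 15 this is C_13. So Z = C_13 = 742900.
X − Y − Z = 9694845 − 208012 − 742900 = 8743933.

8743933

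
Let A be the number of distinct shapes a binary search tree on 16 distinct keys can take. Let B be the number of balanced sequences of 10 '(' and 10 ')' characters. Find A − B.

Binary trees (left/right distinguished) on n nodes are counted by C_n; here n = 16. So A = C_16 = 35357670.
A balanced arrangement of 10 bracket pairs is a Dyck word of semilength 10, so the count is C_10. So B = C_10 = 16796.
A − B = 35357670 − 16796 = 35340874.

35340874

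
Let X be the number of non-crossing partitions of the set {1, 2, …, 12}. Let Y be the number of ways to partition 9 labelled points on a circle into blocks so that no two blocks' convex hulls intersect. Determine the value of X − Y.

Non-crossing partitions of an n-element set are counted by C_n; here n = 12. So X = C_12 = 208012.
The non-crossing partitions of [9] form a lattice of size C_9. So Y = C_9 = 4862.
X − Y = 208012 − 4862 = 203150.

203150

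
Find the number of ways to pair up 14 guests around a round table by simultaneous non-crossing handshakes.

429

Non-crossing handshake pairings of 2n people are counted by C_n; 14 people gives n = 7.
C_7 = 429.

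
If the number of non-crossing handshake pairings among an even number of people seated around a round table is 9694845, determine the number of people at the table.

Non-crossing handshake pairings of 2n people are counted by C_n. The Catalan number equal to 9694845 is C_15.
So n = 15, and there are 2n = 30 people.

30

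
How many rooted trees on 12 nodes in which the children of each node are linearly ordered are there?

A rooted plane tree on 12 nodes has 11 edges, and such trees are counted by C_11.
C_11 = C(22,11)/12 = 705432/12 = 58786.

58786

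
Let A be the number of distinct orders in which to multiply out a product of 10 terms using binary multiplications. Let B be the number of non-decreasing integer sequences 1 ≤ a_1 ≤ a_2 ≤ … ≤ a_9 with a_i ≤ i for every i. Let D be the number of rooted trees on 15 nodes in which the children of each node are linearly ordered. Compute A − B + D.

2674440

Bracketing 10 factors into binary products is counted by C_{10−1} = C_9. So A = C_9 = 4862.
Weakly increasing sequences with a_i ≤ i biject with Dyck paths of semilength 9, so there are C_9. So B = C_9 = 4862.
Rooted ordered (plane) trees on m nodes have m−1 edges and are counted by C_{m−1}; m = 15 gives C_14. So D = C_14 = 2674440.
A − B + D = 4862 − 4862 + 2674440 = 2674440.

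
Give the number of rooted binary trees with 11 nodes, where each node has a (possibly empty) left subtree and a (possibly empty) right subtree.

58786

Rooted binary trees with 11 nodes (each child slot possibly empty) number C_11.
C_11 = C(22,11)/12 = 705432/12 = 58786.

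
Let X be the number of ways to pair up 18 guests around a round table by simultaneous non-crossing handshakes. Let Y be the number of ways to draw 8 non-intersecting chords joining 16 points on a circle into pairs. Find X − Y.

Non-crossing handshake pairings of 2n people are counted by C_n; 18 people gives n = 9. So X = C_9 = 4862.
Pairing 16 circle points by 8 non-crossing chords gives C_8 matchings. So Y = C_8 = 1430.
X − Y = 4862 − 1430 = 3432.

3432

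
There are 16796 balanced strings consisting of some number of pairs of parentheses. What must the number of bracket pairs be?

Balanced strings of n bracket-pairs are counted by C_n. The Catalan number equal to 16796 is C_10.

10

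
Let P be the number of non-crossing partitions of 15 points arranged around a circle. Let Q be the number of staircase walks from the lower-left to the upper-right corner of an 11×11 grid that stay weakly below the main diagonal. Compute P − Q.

9636059

The non-crossing partitions of [15] form a lattice of size C_15. So P = C_15 = 9694845.
Monotone paths in an n×n grid that stay weakly below the diagonal are counted by C_n; here n = 11. So Q = C_11 = 58786.
P − Q = 9694845 − 58786 = 9636059.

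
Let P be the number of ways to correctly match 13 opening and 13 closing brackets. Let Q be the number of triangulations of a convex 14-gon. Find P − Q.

With 13 pairs the number of balanced bracket strings is the Catalan number C_13. So P = C_13 = 742900.
A convex 14-gon is triangulated into 12 triangles, and the number of such triangulations is the Catalan number C_{14−2} = C_12. So Q = C_12 = 208012.
P − Q = 742900 − 208012 = 534888.

534888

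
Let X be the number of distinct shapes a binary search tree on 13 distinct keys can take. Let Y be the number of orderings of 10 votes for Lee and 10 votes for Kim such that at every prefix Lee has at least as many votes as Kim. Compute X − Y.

726104

Binary trees (left/right distinguished) on n nodes are counted by C_n; here n = 13. So X = C_13 = 742900.
Ballot sequences with n votes each where one side never trails are Dyck words, counted by C_n; here n = 10. So Y = C_10 = 16796.
X − Y = 742900 − 16796 = 726104.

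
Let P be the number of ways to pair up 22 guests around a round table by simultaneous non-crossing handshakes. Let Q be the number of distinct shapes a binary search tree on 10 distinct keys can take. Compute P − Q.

Non-crossing handshake pairings of 2n people are counted by C_n; 22 people gives n = 11. So P = C_11 = 58786.
Binary trees (left/right distinguished) on n nodes are counted by C_n; here n = 10. So Q = C_10 = 16796.
P − Q = 58786 − 16796 = 41990.

41990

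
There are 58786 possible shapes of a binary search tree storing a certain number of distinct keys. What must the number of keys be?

11

Binary search tree shapes on n keys are counted by C_n, and C_11 = 58786.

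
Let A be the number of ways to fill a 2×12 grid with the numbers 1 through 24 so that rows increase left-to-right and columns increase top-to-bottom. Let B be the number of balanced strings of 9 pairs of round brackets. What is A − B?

203150

Standard Young tableaux of shape 2×n are counted by C_n; here n = 12. So A = C_12 = 208012.
Balanced strings of n pairs of brackets are counted by C_n; here n = 9. So B = C_9 = 4862.
A − B = 208012 − 4862 = 203150.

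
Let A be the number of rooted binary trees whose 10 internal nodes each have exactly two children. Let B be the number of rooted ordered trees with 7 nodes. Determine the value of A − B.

16664

Full binary trees with n internal nodes are counted by C_n; here n = 10. So A = C_10 = 16796.
Rooted ordered (plane) trees on m nodes have m−1 edges and are counted by C_{m−1}; m = 7 gives C_6. So B = C_6 = 132.
A − B = 16796 − 132 = 16664.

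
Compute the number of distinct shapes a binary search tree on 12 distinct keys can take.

Binary trees (left/right distinguished) on n nodes are counted by C_n; here n = 12.
C_12 = C(24,12)/13 = 2704156/13 = 208012.

208012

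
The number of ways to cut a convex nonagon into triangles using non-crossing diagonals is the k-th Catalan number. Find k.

7

Triangulations of a convex m-gon are counted by C_{m−2}; with m = 9 this is C_7.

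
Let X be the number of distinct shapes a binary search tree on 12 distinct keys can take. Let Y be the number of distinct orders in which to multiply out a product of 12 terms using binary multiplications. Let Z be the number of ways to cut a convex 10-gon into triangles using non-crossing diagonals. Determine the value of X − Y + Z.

Rooted binary trees with 12 nodes (each child slot possibly empty) number C_12. So X = C_12 = 208012.
Ways to associate a product of 12 factors correspond to binary trees on 12 leaves, so the count is C_11. So Y = C_11 = 58786.
Triangulations of a convex m-gon are counted by C_{m−2}; with m = 10 this is C_8. So Z = C_8 = 1430.
X − Y + Z = 208012 − 58786 + 1430 = 150656.

150656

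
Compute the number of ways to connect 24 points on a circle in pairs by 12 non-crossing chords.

Pairing 24 circle points by 12 non-crossing chords gives C_12 matchings.
C_12 = C(24,12)/13 = 2704156/13 = 208012.

208012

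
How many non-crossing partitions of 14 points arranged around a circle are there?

2674440

Non-crossing partitions of an n-element set are counted by C_n; here n = 14.
C_14 = C(28,14)/15 = 40116600/15 = 2674440.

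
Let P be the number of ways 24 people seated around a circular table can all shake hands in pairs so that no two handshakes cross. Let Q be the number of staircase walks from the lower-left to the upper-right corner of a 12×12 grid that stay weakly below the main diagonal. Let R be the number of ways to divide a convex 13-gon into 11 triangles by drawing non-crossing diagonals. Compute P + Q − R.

Non-crossing handshake pairings of 2n people are counted by C_n; 24 people gives n = 12. So P = C_12 = 208012.
Sub-diagonal monotone paths from (0,0) to (12,12) biject with Dyck paths of semilength 12, giving C_12. So Q = C_12 = 208012.
Triangulations of a convex m-gon are counted by C_{m−2}; with m = 13 this is C_11. So R = C_11 = 58786.
P + Q − R = 208012 + 208012 − 58786 = 357238.

357238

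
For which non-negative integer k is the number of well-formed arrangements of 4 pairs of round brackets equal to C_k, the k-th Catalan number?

A balanced arrangement of 4 bracket pairs is a Dyck word of semilength 4, so the count is C_4.

4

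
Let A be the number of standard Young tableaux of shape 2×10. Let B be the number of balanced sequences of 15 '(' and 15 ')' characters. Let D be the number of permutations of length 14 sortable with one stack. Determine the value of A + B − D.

Standard Young tableaux of shape 2×n are counted by C_n; here n = 10. So A = C_10 = 16796.
Balanced strings of n pairs of brackets are counted by C_n; here n = 15. So B = C_15 = 9694845.
By Knuth's characterisation, the stack-sortable permutations of length 14 are the 231-avoiders, numbering C_14. So D = C_14 = 2674440.
A + B − D = 16796 + 9694845 − 2674440 = 7037201.

7037201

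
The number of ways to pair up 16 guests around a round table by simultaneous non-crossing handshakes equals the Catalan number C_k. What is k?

8

With 16 = 2·8 people, non-crossing handshake pairings are non-crossing perfect matchings on a circle, counted by C_8.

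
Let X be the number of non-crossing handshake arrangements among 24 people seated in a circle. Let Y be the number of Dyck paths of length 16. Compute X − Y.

Non-crossing handshake pairings of 2n people are counted by C_n; 24 people gives n = 12. So X = C_12 = 208012.
Dyck paths of semilength n (length 2n) are counted by C_n; here n = 8. So Y = C_8 = 1430.
X − Y = 208012 − 1430 = 206582.

206582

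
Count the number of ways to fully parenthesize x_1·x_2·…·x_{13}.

208012

Bracketing 13 factors into binary products is counted by C_{13−1} = C_12.
C_12 = C_11 · 2(2·11+1)/(11+2) = 58786 · 46/13 = 208012.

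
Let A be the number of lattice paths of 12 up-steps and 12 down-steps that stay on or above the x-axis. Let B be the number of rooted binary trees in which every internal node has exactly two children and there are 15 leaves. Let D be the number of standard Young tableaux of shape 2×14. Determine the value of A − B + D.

208012

A Dyck path with 12 up-steps and 12 down-steps has semilength 12, so there are C_12 of them. So A = C_12 = 208012.
Full binary trees with 15 leaves have 15−1 = 14 internal nodes, so there are C_14 of them. So B = C_14 = 2674440.
Standard Young tableaux of shape 2×n are counted by C_n; here n = 14. So D = C_14 = 2674440.
A − B + D = 208012 − 2674440 + 2674440 = 208012.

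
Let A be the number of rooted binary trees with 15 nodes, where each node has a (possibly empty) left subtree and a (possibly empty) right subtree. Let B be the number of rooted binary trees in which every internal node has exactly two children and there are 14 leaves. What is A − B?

Rooted binary trees with 15 nodes (each child slot possibly empty) number C_15. So A = C_15 = 9694845.
Full binary trees with 14 leaves have 14−1 = 13 internal nodes, so there are C_13 of them. So B = C_13 = 742900.
A − B = 9694845 − 742900 = 8951945.

8951945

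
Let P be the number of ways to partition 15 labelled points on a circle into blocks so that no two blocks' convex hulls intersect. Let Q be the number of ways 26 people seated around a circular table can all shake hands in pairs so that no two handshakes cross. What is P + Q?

10437745

Non-crossing partitions of an n-element set are counted by C_n; here n = 15. So P = C_15 = 9694845.
With 26 = 2·13 people, non-crossing handshake pairings are non-crossing perfect matchings on a circle, counted by C_13. So Q = C_13 = 742900.
P + Q = 9694845 + 742900 = 10437745.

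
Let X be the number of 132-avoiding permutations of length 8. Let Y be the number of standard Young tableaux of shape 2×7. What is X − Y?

Permutations of [n] avoiding any single length-3 pattern are counted by C_n; here n = 8. So X = C_8 = 1430.
Standard Young tableaux of shape 2×n are counted by C_n; here n = 7. So Y = C_7 = 429.
X − Y = 1430 − 429 = 1001.

1001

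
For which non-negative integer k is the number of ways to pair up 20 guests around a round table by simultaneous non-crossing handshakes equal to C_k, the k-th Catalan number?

10

With 20 = 2·10 people, non-crossing handshake pairings are non-crossing perfect matchings on a circle, counted by C_10.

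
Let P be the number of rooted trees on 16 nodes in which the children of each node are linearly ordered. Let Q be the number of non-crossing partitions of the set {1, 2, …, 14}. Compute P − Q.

A rooted plane tree on 16 nodes has 15 edges, and such trees are counted by C_15. So P = C_15 = 9694845.
The non-crossing partitions of [14] form a lattice of size C_14. So Q = C_14 = 2674440.
P − Q = 9694845 − 2674440 = 7020405.

7020405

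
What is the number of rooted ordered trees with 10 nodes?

4862

A rooted plane tree on 10 nodes has 9 edges, and such trees are counted by C_9.
C_9 = C_8 · 2(2·8+1)/(8+2) = 1430 · 34/10 = 4862.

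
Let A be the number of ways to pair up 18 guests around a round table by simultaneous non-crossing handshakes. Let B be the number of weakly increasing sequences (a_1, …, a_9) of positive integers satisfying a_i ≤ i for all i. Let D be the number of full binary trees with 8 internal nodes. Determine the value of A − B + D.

1430

Non-crossing handshake pairings of 2n people are counted by C_n; 18 people gives n = 9. So A = C_9 = 4862.
Weakly increasing sequences with a_i ≤ i biject with Dyck paths of semilength 9, so there are C_9. So B = C_9 = 4862.
The number of full binary trees on 8 internal nodes is the Catalan number C_8. So D = C_8 = 1430.
A − B + D = 4862 − 4862 + 1430 = 1430.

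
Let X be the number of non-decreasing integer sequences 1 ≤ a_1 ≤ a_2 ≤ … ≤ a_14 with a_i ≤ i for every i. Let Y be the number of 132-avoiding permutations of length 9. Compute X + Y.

Weakly increasing sequences with a_i ≤ i biject with Dyck paths of semilength 14, so there are C_14. So X = C_14 = 2674440.
Permutations of [n] avoiding any single length-3 pattern are counted by C_n; here n = 9. So Y = C_9 = 4862.
X + Y = 2674440 + 4862 = 2679302.

2679302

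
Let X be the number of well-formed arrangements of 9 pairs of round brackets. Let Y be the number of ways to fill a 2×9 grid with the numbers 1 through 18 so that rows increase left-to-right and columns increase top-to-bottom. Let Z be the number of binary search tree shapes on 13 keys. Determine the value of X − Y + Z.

With 9 pairs the number of balanced bracket strings is the Catalan number C_9. So X = C_9 = 4862.
By the hook-length formula (or a Dyck-path bijection), SYT of shape 2×9 number C_9. So Y = C_9 = 4862.
There are C_n binary search tree shapes on n keys; with n = 13 that is C_13. So Z = C_13 = 742900.
X − Y + Z = 4862 − 4862 + 742900 = 742900.

742900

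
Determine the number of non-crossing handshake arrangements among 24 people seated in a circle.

Non-crossing handshake pairings of 2n people are counted by C_n; 24 people gives n = 12.
C_12 = 208012.

208012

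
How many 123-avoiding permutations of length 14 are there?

Permutations of [n] avoiding any single length-3 pattern are counted by C_n; here n = 14.
C_14 = 2674440.

2674440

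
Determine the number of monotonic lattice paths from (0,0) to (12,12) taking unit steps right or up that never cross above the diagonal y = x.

208012

Monotone paths in an n×n grid that stay weakly below the diagonal are counted by C_n; here n = 12.
C_12 = 208012.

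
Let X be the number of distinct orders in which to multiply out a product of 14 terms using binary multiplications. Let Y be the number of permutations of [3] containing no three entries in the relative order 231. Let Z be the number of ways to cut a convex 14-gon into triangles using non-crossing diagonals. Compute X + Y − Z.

534893

Parenthesizations of m factors correspond to full binary trees with m leaves, counted by C_{m−1}; m = 14 gives C_13. So X = C_13 = 742900.
For any fixed pattern of length 3, the pattern-avoiding permutations of [3] number C_3. So Y = C_3 = 5.
Triangulations of a convex m-gon are counted by C_{m−2}; with m = 14 this is C_12. So Z = C_12 = 208012.
X + Y − Z = 742900 + 5 − 208012 = 534893.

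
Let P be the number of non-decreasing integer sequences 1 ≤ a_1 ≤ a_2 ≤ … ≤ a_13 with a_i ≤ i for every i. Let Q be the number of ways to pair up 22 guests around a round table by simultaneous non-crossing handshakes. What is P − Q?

684114

Such sub-staircase sequences of length n are counted by C_n; here n = 13. So P = C_13 = 742900.
With 22 = 2·11 people, non-crossing handshake pairings are non-crossing perfect matchings on a circle, counted by C_11. So Q = C_11 = 58786.
P − Q = 742900 − 58786 = 684114.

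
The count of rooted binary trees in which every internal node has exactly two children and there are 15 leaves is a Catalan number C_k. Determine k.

Full binary trees with 15 leaves have 15−1 = 14 internal nodes, so there are C_14 of them.

14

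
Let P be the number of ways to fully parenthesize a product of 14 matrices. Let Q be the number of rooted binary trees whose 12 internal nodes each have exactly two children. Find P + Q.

950912

Bracketing 14 factors into binary products is counted by C_{14−1} = C_13. So P = C_13 = 742900.
The number of full binary trees on 12 internal nodes is the Catalan number C_12. So Q = C_12 = 208012.
P + Q = 742900 + 208012 = 950912.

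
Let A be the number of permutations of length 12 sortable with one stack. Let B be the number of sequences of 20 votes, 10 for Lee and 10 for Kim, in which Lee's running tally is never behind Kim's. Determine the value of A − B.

191216

By Knuth's characterisation, the stack-sortable permutations of length 12 are the 231-avoiders, numbering C_12. So A = C_12 = 208012.
Reading a vote for the leader as '(' and for the other as ')' turns such a sequence into a balanced string of 10 pairs, so the count is C_10. So B = C_10 = 16796.
A − B = 208012 − 16796 = 191216.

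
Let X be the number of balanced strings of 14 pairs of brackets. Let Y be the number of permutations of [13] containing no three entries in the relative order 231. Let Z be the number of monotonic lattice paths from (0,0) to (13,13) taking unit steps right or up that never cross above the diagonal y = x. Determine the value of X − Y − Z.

A balanced arrangement of 14 bracket pairs is a Dyck word of semilength 14, so the count is C_14. So X = C_14 = 2674440.
For any fixed pattern of length 3, the pattern-avoiding permutations of [13] number C_13. So Y = C_13 = 742900.
Sub-diagonal monotone paths from (0,0) to (13,13) biject with Dyck paths of semilength 13, giving C_13. So Z = C_13 = 742900.
X − Y − Z = 2674440 − 742900 − 742900 = 1188640.

1188640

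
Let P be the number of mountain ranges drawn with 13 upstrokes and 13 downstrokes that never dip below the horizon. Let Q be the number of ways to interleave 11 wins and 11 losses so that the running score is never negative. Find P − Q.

Paths of 13 up- and 13 down-steps that never dip below the axis are Dyck paths; their count is C_13. So P = C_13 = 742900.
Reading a vote for the leader as '(' and for the other as ')' turns such a sequence into a balanced string of 11 pairs, so the count is C_11. So Q = C_11 = 58786.
P − Q = 742900 − 58786 = 684114.

684114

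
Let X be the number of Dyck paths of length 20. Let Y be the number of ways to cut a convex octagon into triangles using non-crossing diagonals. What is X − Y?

A Dyck path with 10 up-steps and 10 down-steps has semilength 10, so there are C_10 of them. So X = C_10 = 16796.
A convex 8-gon is triangulated into 6 triangles, and the number of such triangulations is the Catalan number C_{8−2} = C_6. So Y = C_6 = 132.
X − Y = 16796 − 132 = 16664.

16664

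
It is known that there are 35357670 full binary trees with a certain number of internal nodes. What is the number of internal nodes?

16

Full binary trees with n internal nodes are counted by C_n, and C_16 = 35357670.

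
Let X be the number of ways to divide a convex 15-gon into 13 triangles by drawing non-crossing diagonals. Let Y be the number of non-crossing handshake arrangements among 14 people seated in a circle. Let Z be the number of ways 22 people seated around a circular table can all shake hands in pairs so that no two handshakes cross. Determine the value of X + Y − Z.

684543

The number of triangulations of a 15-gon is the Catalan number C_13 (index = sides − 2). So X = C_13 = 742900.
With 14 = 2·7 people, non-crossing handshake pairings are non-crossing perfect matchings on a circle, counted by C_7. So Y = C_7 = 429.
With 22 = 2·11 people, non-crossing handshake pairings are non-crossing perfect matchings on a circle, counted by C_11. So Z = C_11 = 58786.
X + Y − Z = 742900 + 429 − 58786 = 684543.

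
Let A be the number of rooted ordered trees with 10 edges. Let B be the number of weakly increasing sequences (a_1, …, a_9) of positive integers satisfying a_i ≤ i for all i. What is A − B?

Rooted ordered trees with n edges are counted by C_n; here n = 10. So A = C_10 = 16796.
Such sub-staircase sequences of length n are counted by C_n; here n = 9. So B = C_9 = 4862.
A − B = 16796 − 4862 = 11934.

11934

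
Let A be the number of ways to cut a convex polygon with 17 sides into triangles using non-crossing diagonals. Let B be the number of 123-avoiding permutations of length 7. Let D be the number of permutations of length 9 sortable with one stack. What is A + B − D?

9690412

Triangulations of a convex m-gon are counted by C_{m−2}; with m = 17 this is C_15. So A = C_15 = 9694845.
Permutations of [n] avoiding any single length-3 pattern are counted by C_n; here n = 7. So B = C_7 = 429.
Stack-sortable permutations are exactly the 231-avoiding ones, counted by C_n; here n = 9. So D = C_9 = 4862.
A + B − D = 9694845 + 429 − 4862 = 9690412.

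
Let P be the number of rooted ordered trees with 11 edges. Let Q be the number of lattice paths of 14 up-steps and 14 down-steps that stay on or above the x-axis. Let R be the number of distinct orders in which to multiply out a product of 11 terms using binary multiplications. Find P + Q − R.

2716430

A rooted plane tree with 11 edges has 12 nodes, and the count is C_11. So P = C_11 = 58786.
Paths of 14 up- and 14 down-steps that never dip below the axis are Dyck paths; their count is C_14. So Q = C_14 = 2674440.
Ways to associate a product of 11 factors correspond to binary trees on 11 leaves, so the count is C_10. So R = C_10 = 16796.
P + Q − R = 58786 + 2674440 − 16796 = 2716430.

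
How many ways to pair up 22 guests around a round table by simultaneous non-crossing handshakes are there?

With 22 = 2·11 people, non-crossing handshake pairings are non-crossing perfect matchings on a circle, counted by C_11.
C_11 = C(22,11)/12 = 705432/12 = 58786.

58786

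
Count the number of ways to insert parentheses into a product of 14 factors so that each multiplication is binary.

742900

Parenthesizations of m factors correspond to full binary trees with m leaves, counted by C_{m−1}; m = 14 gives C_13.
C_13 = C_12 · 2(2·12+1)/(12+2) = 208012 · 50/14 = 742900.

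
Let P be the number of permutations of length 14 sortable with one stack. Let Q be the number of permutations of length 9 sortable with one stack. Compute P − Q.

2669578

Stack-sortable permutations are exactly the 231-avoiding ones, counted by C_n; here n = 14. So P = C_14 = 2674440.
Stack-sortable permutations are exactly the 231-avoiding ones, counted by C_n; here n = 9. So Q = C_9 = 4862.
P − Q = 2674440 − 4862 = 2669578.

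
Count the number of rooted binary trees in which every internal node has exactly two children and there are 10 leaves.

A full binary tree with L leaves has L−1 internal nodes and is counted by C_{L−1}; L = 10 gives C_9.
C_9 = C_8 · 2(2·8+1)/(8+2) = 1430 · 34/10 = 4862.

4862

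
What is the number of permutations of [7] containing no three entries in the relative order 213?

429

Permutations of [n] avoiding any single length-3 pattern are counted by C_n; here n = 7.
C_7 = C_6 · 2(2·6+1)/(6+2) = 132 · 26/8 = 429.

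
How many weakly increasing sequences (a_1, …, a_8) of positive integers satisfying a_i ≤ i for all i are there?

Such sub-staircase sequences of length n are counted by C_n; here n = 8.
C_8 = 1430.

1430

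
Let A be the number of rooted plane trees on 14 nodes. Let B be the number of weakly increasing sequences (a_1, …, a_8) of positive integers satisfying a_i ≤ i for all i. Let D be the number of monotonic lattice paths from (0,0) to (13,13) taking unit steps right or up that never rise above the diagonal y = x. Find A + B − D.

1430

Rooted ordered (plane) trees on m nodes have m−1 edges and are counted by C_{m−1}; m = 14 gives C_13. So A = C_13 = 742900.
Weakly increasing sequences with a_i ≤ i biject with Dyck paths of semilength 8, so there are C_8. So B = C_8 = 1430.
Monotone paths in an n×n grid that stay weakly below the diagonal are counted by C_n; here n = 13. So D = C_13 = 742900.
A + B − D = 742900 + 1430 − 742900 = 1430.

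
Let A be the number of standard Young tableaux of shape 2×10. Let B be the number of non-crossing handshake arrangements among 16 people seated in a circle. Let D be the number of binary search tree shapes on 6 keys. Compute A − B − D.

15234

Standard Young tableaux of shape 2×n are counted by C_n; here n = 10. So A = C_10 = 16796.
With 16 = 2·8 people, non-crossing handshake pairings are non-crossing perfect matchings on a circle, counted by C_8. So B = C_8 = 1430.
Binary trees (left/right distinguished) on n nodes are counted by C_n; here n = 6. So D = C_6 = 132.
A − B − D = 16796 − 1430 − 132 = 15234.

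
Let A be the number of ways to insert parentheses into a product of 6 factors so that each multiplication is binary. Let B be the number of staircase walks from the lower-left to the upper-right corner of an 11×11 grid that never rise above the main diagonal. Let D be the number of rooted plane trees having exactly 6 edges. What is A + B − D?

58696

Parenthesizations of m factors correspond to full binary trees with m leaves, counted by C_{m−1}; m = 6 gives C_5. So A = C_5 = 42.
Monotone paths in an n×n grid that stay weakly below the diagonal are counted by C_n; here n = 11. So B = C_11 = 58786.
Rooted ordered trees with n edges are counted by C_n; here n = 6. So D = C_6 = 132.
A + B − D = 42 + 58786 − 132 = 58696.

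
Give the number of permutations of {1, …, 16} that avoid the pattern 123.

35357670

Permutations of [n] avoiding any single length-3 pattern are counted by C_n; here n = 16.
C_16 = C(32,16)/17 = 601080390/17 = 35357670.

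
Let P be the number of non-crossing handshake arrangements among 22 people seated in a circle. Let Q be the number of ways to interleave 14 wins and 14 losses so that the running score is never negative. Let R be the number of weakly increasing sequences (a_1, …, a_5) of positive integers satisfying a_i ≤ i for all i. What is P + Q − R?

Non-crossing handshake pairings of 2n people are counted by C_n; 22 people gives n = 11. So P = C_11 = 58786.
Ballot sequences with n votes each where one side never trails are Dyck words, counted by C_n; here n = 14. So Q = C_14 = 2674440.
Weakly increasing sequences with a_i ≤ i biject with Dyck paths of semilength 5, so there are C_5. So R = C_5 = 42.
P + Q − R = 58786 + 2674440 − 42 = 2733184.

2733184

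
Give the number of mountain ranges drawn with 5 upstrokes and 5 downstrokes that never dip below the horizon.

42

Paths of 5 up- and 5 down-steps that never dip below the axis are Dyck paths; their count is C_5.
C_5 = C(10,5)/6 = 252/6 = 42.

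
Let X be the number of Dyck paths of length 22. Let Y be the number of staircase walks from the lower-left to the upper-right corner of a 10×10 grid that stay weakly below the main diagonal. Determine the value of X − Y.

41990

Dyck paths of semilength n (length 2n) are counted by C_n; here n = 11. So X = C_11 = 58786.
Sub-diagonal monotone paths from (0,0) to (10,10) biject with Dyck paths of semilength 10, giving C_10. So Y = C_10 = 16796.
X − Y = 58786 − 16796 = 41990.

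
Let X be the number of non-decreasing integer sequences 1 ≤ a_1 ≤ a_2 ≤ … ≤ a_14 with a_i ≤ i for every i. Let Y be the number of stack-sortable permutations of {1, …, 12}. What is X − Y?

2466428

Such sub-staircase sequences of length n are counted by C_n; here n = 14. So X = C_14 = 2674440.
By Knuth's characterisation, the stack-sortable permutations of length 12 are the 231-avoiders, numbering C_12. So Y = C_12 = 208012.
X − Y = 2674440 − 208012 = 2466428.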